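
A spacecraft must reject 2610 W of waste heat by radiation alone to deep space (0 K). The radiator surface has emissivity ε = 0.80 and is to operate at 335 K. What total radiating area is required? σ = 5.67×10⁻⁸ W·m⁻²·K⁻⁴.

A ≈ 4.57 m²

P = εσA T⁴ ⇒ A = P/(εσT⁴).
T⁴ = 1.259×10¹⁰ K⁴.
A = 2610/(0.80 × 5.67×10⁻⁸ × 1.259×10¹⁰).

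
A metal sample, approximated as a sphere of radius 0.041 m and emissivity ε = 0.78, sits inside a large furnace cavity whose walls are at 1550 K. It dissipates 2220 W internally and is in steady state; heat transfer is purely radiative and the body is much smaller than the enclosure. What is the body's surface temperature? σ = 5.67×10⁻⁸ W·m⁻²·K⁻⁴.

For a small grey body in a large enclosure, net radiated power = εσA(T⁴ − T_w⁴).
Steady state: P = εσA(T⁴ − T_w⁴) with A = 4πr² = 0.02112 m².
T⁴ = P/(εσA) + T_w⁴ = 2220/(0.78·5.67×10⁻⁸·0.02112) + (1550)⁴
    = 2.376×10¹² + 5.772×10¹² = 8.148×10¹² K⁴.

T ≈ 1690 K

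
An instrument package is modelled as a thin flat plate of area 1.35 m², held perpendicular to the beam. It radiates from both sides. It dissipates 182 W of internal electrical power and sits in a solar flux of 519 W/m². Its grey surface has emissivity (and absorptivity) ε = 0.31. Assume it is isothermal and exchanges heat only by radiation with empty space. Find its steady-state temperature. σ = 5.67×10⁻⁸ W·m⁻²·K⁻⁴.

At steady state, absorbed solar power + internal power = radiated power.
Absorbed: α·S·A_cross = 0.31·519·1.350 = 217.2 W (cross-section A).
Total input = 217.2 + 182 = 399.2 W.
Radiated: εσ·A_surf·T⁴ with A_surf = 2A = 2.700 m².
T⁴ = 399.2/(0.31·5.67×10⁻⁸·2.700) = 8.412×10⁹ K⁴.

T ≈ 303 K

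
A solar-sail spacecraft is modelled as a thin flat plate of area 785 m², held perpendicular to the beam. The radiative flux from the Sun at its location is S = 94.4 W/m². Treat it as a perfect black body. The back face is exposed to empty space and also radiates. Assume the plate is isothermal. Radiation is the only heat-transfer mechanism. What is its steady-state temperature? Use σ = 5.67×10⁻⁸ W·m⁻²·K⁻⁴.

At equilibrium, absorbed power = emitted power.
Absorbing cross-section = A = 785.0 m²; emitting surface = 2A = 1570 m² (ratio 2).
S·A_cross = εσ·A_surf·T⁴  ⇒  T⁴ = S/(2σ).
T⁴ = 1.00·94.4/(2·5.67×10⁻⁸) = 8.325×10⁸ K⁴.
T = (8.325×10⁸)^(1/4).

T ≈ 170 K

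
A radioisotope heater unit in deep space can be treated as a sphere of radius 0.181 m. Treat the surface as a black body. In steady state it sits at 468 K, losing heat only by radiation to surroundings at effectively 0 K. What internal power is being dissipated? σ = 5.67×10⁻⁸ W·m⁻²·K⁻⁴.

Steady state: P = εσA T⁴.
A = 4πr² = 0.4117 m²; T⁴ = (468)⁴ = 4.797×10¹⁰ K⁴.
P = 1.0 × 5.67×10⁻⁸ × 0.4117 × 4.797×10¹⁰.

P ≈ 1120 W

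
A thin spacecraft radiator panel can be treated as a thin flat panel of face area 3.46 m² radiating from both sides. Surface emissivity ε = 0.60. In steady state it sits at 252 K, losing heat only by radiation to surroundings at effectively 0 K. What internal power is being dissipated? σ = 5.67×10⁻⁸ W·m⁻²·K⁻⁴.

Steady state: P = εσA T⁴.
A = 2·3.46 = 6.920 m²; T⁴ = (252)⁴ = 4.033×10⁹ K⁴.
P = 0.60 × 5.67×10⁻⁸ × 6.920 × 4.033×10⁹.

P ≈ 949 W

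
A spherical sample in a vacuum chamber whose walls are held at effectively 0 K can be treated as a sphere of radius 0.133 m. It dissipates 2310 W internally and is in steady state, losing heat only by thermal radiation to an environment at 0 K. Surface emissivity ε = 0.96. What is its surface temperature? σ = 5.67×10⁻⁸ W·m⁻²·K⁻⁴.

Steady state: internal power = radiated power, P = εσA T⁴.
Radiating area A = 4πr² = 0.2223 m².
T⁴ = P/(εσA) = 2310/(0.96·5.67×10⁻⁸·0.2223) = 1.909×10¹¹ K⁴.
T = (1.909×10¹¹)^(1/4).

T ≈ 661 K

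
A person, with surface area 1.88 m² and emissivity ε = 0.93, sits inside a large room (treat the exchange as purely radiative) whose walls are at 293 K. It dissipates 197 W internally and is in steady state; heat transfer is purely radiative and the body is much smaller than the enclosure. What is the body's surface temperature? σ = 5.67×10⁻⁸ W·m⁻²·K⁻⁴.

For a small grey body in a large enclosure, net radiated power = εσA(T⁴ − T_w⁴).
Steady state: P = εσA(T⁴ − T_w⁴) with A = 1.88 m².
T⁴ = P/(εσA) + T_w⁴ = 197/(0.93·5.67×10⁻⁸·1.880) + (293)⁴
    = 1.987×10⁹ + 7.370×10⁹ = 9.357×10⁹ K⁴.

T ≈ 311 K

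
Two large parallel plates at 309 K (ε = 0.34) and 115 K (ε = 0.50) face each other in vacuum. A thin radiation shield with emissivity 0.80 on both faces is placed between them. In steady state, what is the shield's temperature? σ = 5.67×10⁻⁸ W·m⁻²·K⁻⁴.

T_s ≈ 249 K

In steady state the net flux on the hot side equals that on the cold side.
σ(T₁⁴−T_s⁴)/D₁ = σ(T_s⁴−T₂⁴)/D₂, with D₁ = 1/ε₁+1/ε_s−1 = 3.191, D₂ = 1/ε_s+1/ε₂−1 = 2.250.
Solve for T_s⁴: T_s⁴ = (D₂·T₁⁴ + D₁·T₂⁴)/(D₁+D₂) = 3.872×10⁹ K⁴.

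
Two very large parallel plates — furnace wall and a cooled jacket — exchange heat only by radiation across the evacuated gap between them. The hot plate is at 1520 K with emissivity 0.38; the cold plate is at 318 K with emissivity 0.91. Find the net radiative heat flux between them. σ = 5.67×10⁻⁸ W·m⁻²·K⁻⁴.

q ≈ 1.11×10⁵ W/m²

For two infinite grey parallel plates, q = σ(T₁⁴ − T₂⁴)/(1/ε₁ + 1/ε₂ − 1).
T₁⁴ − T₂⁴ = 5.338×10¹² − 1.023×10¹⁰ = 5.328×10¹² K⁴.
1/ε₁ + 1/ε₂ − 1 = 2.632 + 1.099 − 1 = 2.730.
q = 5.67×10⁻⁸ × 5.328×10¹² / 2.730.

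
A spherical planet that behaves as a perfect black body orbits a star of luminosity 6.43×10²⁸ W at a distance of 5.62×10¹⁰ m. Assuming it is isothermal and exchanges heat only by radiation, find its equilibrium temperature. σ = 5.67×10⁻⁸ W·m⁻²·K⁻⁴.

First find the stellar flux at distance d: S = L/(4πd²) = 6.43×10²⁸/(4π·(5.62×10¹⁰)²) = 1.620×10⁶ W/m².
For an isothermal sphere, absorbed (1−a)S·πr² = emitted σ·4πr²·T⁴, so T⁴ = (1−a)S/(4σ).
T⁴ = 1.00·1.620×10⁶/(4·5.67×10⁻⁸) = 7.143×10¹² K⁴.

T ≈ 1630 K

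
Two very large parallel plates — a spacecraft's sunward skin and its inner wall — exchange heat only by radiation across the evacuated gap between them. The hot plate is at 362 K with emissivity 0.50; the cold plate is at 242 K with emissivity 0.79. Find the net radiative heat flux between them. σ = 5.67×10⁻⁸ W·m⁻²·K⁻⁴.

q ≈ 344 W/m²

For two infinite grey parallel plates, q = σ(T₁⁴ − T₂⁴)/(1/ε₁ + 1/ε₂ − 1).
T₁⁴ − T₂⁴ = 1.717×10¹⁰ − 3.430×10⁹ = 1.374×10¹⁰ K⁴.
1/ε₁ + 1/ε₂ − 1 = 2.000 + 1.266 − 1 = 2.266.
q = 5.67×10⁻⁸ × 1.374×10¹⁰ / 2.266.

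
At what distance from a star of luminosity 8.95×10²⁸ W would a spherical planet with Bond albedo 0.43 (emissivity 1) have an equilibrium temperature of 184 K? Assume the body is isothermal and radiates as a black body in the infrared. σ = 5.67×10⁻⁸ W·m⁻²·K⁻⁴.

For an isothermal black-emitting sphere, (1−a)S·πr² = σ·4πr²·T⁴ ⇒ S = 4σT⁴/(1−a).
S = 4·5.67×10⁻⁸·(184)⁴/0.570 = 456.1 W/m².
Flux falls as S = L/(4πd²), so d = √(L/(4πS)) = √(8.95×10²⁸/(4π·456.1)).

d ≈ 3.95×10¹² m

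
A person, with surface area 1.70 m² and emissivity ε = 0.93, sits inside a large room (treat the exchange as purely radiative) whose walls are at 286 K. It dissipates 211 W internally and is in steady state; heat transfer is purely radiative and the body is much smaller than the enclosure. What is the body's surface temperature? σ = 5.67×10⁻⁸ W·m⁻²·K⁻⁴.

For a small grey body in a large enclosure, net radiated power = εσA(T⁴ − T_w⁴).
Steady state: P = εσA(T⁴ − T_w⁴) with A = 1.70 m².
T⁴ = P/(εσA) + T_w⁴ = 211/(0.93·5.67×10⁻⁸·1.700) + (286)⁴
    = 2.354×10⁹ + 6.691×10⁹ = 9.044×10⁹ K⁴.

T ≈ 308 K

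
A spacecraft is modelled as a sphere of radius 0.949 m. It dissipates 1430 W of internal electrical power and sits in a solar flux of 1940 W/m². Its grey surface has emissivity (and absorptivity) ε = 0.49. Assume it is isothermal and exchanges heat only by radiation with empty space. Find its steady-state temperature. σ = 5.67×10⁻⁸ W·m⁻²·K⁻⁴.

At steady state, absorbed solar power + internal power = radiated power.
Absorbed: α·S·A_cross = 0.49·1940·2.829 = 2690 W (cross-section πr²).
Total input = 2690 + 1430 = 4120 W.
Radiated: εσ·A_surf·T⁴ with A_surf = 4πr² = 11.32 m².
T⁴ = 4120/(0.49·5.67×10⁻⁸·11.32) = 1.310×10¹⁰ K⁴.

T ≈ 338 K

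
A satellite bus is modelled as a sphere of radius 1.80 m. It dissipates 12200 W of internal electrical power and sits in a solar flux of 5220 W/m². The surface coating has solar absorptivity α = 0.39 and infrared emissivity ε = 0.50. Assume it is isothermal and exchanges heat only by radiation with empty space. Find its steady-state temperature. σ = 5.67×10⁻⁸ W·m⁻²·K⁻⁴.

At steady state, absorbed solar power + internal power = radiated power.
Absorbed: α·S·A_cross = 0.39·5220·10.18 = 20720 W (cross-section πr²).
Total input = 20720 + 12200 = 32920 W.
Radiated: εσ·A_surf·T⁴ with A_surf = 4πr² = 40.72 m².
T⁴ = 32920/(0.50·5.67×10⁻⁸·40.72) = 2.852×10¹⁰ K⁴.

T ≈ 411 K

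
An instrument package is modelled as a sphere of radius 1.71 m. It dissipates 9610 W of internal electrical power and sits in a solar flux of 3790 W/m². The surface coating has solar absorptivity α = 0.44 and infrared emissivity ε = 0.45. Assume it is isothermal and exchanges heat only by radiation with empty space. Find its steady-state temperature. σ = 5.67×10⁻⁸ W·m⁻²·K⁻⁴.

T ≈ 404 K

At steady state, absorbed solar power + internal power = radiated power.
Absorbed: α·S·A_cross = 0.44·3790·9.186 = 15320 W (cross-section πr²).
Total input = 15320 + 9610 = 24930 W.
Radiated: εσ·A_surf·T⁴ with A_surf = 4πr² = 36.75 m².
T⁴ = 24930/(0.45·5.67×10⁻⁸·36.75) = 2.659×10¹⁰ K⁴.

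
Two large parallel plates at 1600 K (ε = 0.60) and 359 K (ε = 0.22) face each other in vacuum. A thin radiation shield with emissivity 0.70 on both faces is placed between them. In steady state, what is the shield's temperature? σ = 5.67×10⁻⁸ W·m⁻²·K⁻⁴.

T_s ≈ 1470 K

In steady state the net flux on the hot side equals that on the cold side.
σ(T₁⁴−T_s⁴)/D₁ = σ(T_s⁴−T₂⁴)/D₂, with D₁ = 1/ε₁+1/ε_s−1 = 2.095, D₂ = 1/ε_s+1/ε₂−1 = 4.974.
Solve for T_s⁴: T_s⁴ = (D₂·T₁⁴ + D₁·T₂⁴)/(D₁+D₂) = 4.616×10¹² K⁴.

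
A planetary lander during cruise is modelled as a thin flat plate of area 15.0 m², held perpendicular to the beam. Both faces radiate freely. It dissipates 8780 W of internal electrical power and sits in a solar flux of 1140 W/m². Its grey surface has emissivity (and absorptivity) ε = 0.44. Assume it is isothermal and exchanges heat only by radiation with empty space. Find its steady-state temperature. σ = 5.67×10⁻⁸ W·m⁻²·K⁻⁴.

At steady state, absorbed solar power + internal power = radiated power.
Absorbed: α·S·A_cross = 0.44·1140·15.00 = 7524 W (cross-section A).
Total input = 7524 + 8780 = 16300 W.
Radiated: εσ·A_surf·T⁴ with A_surf = 2A = 30.00 m².
T⁴ = 16300/(0.44·5.67×10⁻⁸·30.00) = 2.178×10¹⁰ K⁴.

T ≈ 384 K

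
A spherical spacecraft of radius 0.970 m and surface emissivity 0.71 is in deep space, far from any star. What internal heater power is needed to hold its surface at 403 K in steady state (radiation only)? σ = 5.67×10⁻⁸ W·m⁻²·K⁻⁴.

P = εσ·4πr²·T⁴.
4πr² = 11.82 m²; T⁴ = 2.638×10¹⁰ K⁴.
P = 0.71·5.67×10⁻⁸·11.82·2.638×10¹⁰.

P ≈ 12600 W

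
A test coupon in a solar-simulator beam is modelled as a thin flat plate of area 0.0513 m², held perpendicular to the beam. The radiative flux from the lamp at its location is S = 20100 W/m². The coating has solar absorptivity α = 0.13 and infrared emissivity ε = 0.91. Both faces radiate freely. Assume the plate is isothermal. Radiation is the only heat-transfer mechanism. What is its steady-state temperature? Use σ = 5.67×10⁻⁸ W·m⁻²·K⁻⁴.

T ≈ 399 K

At equilibrium, absorbed power = emitted power.
Absorbing cross-section = A = 0.05130 m²; emitting surface = 2A = 0.1026 m² (ratio 2).
αS·A_cross = εσ·A_surf·T⁴  ⇒  T⁴ = αS/(ε·2σ).
T⁴ = 0.130·20100/(0.91·2·5.67×10⁻⁸) = 2.532×10¹⁰ K⁴.
T = (2.532×10¹⁰)^(1/4).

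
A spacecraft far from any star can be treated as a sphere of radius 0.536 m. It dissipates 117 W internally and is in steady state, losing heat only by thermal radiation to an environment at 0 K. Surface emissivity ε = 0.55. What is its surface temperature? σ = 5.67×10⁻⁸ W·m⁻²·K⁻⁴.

Steady state: internal power = radiated power, P = εσA T⁴.
Radiating area A = 4πr² = 3.610 m².
T⁴ = P/(εσA) = 117/(0.55·5.67×10⁻⁸·3.610) = 1.039×10⁹ K⁴.
T = (1.039×10⁹)^(1/4).

T ≈ 180 K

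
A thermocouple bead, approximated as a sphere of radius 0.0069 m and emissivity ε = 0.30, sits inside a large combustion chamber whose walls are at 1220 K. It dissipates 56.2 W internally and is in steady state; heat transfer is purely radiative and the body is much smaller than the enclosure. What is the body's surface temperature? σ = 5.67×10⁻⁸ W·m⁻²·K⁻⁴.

For a small grey body in a large enclosure, net radiated power = εσA(T⁴ − T_w⁴).
Steady state: P = εσA(T⁴ − T_w⁴) with A = 4πr² = 5.983×10⁻⁴ m².
T⁴ = P/(εσA) + T_w⁴ = 56.2/(0.30·5.67×10⁻⁸·5.983×10⁻⁴) + (1220)⁴
    = 5.522×10¹² + 2.215×10¹² = 7.738×10¹² K⁴.

T ≈ 1670 K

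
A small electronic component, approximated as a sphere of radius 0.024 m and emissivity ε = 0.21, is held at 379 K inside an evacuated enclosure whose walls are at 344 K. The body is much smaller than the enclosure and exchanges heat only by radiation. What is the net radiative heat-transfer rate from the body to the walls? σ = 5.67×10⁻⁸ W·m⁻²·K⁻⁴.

For a small grey body in a large enclosure: P_net = εσA(T_body⁴ − T_wall⁴).
A = 4πr² = 0.007238 m²; T_body⁴ − T_wall⁴ = 2.063×10¹⁰ − 1.400×10¹⁰ = 6.629×10⁹ K⁴.
|P_net| = 0.21·5.67×10⁻⁸·0.007238·6.629×10⁹.

P_net ≈ 0.571 W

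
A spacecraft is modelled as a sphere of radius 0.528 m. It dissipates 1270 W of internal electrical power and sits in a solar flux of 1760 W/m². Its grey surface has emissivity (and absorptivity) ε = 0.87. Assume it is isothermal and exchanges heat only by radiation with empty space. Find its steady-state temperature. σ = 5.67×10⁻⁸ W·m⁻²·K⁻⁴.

T ≈ 351 K

At steady state, absorbed solar power + internal power = radiated power.
Absorbed: α·S·A_cross = 0.87·1760·0.8758 = 1341 W (cross-section πr²).
Total input = 1341 + 1270 = 2611 W.
Radiated: εσ·A_surf·T⁴ with A_surf = 4πr² = 3.503 m².
T⁴ = 2611/(0.87·5.67×10⁻⁸·3.503) = 1.511×10¹⁰ K⁴.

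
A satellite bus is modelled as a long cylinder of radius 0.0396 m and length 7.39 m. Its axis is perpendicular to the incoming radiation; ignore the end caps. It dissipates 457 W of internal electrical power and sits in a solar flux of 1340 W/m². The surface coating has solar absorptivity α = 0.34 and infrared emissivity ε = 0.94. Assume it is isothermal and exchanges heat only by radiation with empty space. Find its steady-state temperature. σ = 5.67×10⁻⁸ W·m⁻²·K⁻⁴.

At steady state, absorbed solar power + internal power = radiated power.
Absorbed: α·S·A_cross = 0.34·1340·0.5853 = 266.7 W (cross-section 2rL).
Total input = 266.7 + 457 = 723.7 W.
Radiated: εσ·A_surf·T⁴ with A_surf = 2πrL = 1.839 m².
T⁴ = 723.7/(0.94·5.67×10⁻⁸·1.839) = 7.384×10⁹ K⁴.

T ≈ 293 K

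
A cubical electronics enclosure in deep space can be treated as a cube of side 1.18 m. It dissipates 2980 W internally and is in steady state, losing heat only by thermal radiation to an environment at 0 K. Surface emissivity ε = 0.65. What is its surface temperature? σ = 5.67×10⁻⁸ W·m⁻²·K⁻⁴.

Steady state: internal power = radiated power, P = εσA T⁴.
Radiating area A = 6L² = 8.354 m².
T⁴ = P/(εσA) = 2980/(0.65·5.67×10⁻⁸·8.354) = 9.678×10⁹ K⁴.
T = (9.678×10⁹)^(1/4).

T ≈ 314 K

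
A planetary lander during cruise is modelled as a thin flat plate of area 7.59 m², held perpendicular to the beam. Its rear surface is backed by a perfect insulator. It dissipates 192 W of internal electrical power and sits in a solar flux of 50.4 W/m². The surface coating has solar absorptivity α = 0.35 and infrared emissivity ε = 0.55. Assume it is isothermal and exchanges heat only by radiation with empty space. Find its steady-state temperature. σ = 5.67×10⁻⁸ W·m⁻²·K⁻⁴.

At steady state, absorbed solar power + internal power = radiated power.
Absorbed: α·S·A_cross = 0.35·50.4·7.590 = 133.9 W (cross-section A).
Total input = 133.9 + 192 = 325.9 W.
Radiated: εσ·A_surf·T⁴ with A_surf = A = 7.590 m².
T⁴ = 325.9/(0.55·5.67×10⁻⁸·7.590) = 1.377×10⁹ K⁴.

T ≈ 193 K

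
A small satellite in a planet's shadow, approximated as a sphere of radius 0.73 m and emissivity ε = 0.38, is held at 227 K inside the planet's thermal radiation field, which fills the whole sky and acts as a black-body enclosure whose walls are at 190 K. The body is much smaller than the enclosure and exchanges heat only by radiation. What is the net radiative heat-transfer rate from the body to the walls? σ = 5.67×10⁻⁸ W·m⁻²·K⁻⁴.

P_net ≈ 195 W

For a small grey body in a large enclosure: P_net = εσA(T_body⁴ − T_wall⁴).
A = 4πr² = 6.697 m²; T_body⁴ − T_wall⁴ = 2.655×10⁹ − 1.303×10⁹ = 1.352×10⁹ K⁴.
|P_net| = 0.38·5.67×10⁻⁸·6.697·1.352×10⁹.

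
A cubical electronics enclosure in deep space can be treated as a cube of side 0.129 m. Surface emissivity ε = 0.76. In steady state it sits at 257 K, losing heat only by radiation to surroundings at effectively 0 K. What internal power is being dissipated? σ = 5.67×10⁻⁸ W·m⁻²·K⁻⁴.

Steady state: P = εσA T⁴.
A = 6L² = 0.09985 m²; T⁴ = (257)⁴ = 4.362×10⁹ K⁴.
P = 0.76 × 5.67×10⁻⁸ × 0.09985 × 4.362×10⁹.

P ≈ 18.8 W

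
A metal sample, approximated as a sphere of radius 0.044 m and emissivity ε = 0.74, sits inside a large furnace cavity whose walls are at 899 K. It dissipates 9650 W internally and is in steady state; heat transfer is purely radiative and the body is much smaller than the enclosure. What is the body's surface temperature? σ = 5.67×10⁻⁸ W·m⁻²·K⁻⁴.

T ≈ 1780 K

For a small grey body in a large enclosure, net radiated power = εσA(T⁴ − T_w⁴).
Steady state: P = εσA(T⁴ − T_w⁴) with A = 4πr² = 0.02433 m².
T⁴ = P/(εσA) + T_w⁴ = 9650/(0.74·5.67×10⁻⁸·0.02433) + (899)⁴
    = 9.454×10¹² + 6.532×10¹¹ = 1.011×10¹³ K⁴.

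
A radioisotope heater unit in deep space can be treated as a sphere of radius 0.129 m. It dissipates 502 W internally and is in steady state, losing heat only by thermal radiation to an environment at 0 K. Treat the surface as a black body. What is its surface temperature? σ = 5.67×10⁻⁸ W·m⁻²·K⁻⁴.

T ≈ 454 K

Steady state: internal power = radiated power, P = εσA T⁴.
Radiating area A = 4πr² = 0.2091 m².
T⁴ = P/(εσA) = 502/(1.0·5.67×10⁻⁸·0.2091) = 4.234×10¹⁰ K⁴.
T = (4.234×10¹⁰)^(1/4).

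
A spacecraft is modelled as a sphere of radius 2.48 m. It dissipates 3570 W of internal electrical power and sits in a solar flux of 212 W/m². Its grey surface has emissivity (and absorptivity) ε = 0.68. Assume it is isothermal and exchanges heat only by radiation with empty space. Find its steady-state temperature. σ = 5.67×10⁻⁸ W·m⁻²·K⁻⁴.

At steady state, absorbed solar power + internal power = radiated power.
Absorbed: α·S·A_cross = 0.68·212·19.32 = 2785 W (cross-section πr²).
Total input = 2785 + 3570 = 6355 W.
Radiated: εσ·A_surf·T⁴ with A_surf = 4πr² = 77.29 m².
T⁴ = 6355/(0.68·5.67×10⁻⁸·77.29) = 2.133×10⁹ K⁴.

T ≈ 215 K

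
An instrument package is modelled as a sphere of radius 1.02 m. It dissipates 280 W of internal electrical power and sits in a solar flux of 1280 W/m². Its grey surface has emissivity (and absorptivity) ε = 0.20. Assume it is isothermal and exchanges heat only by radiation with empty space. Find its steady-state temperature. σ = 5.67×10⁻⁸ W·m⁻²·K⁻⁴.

At steady state, absorbed solar power + internal power = radiated power.
Absorbed: α·S·A_cross = 0.20·1280·3.269 = 836.7 W (cross-section πr²).
Total input = 836.7 + 280 = 1117 W.
Radiated: εσ·A_surf·T⁴ with A_surf = 4πr² = 13.07 m².
T⁴ = 1117/(0.20·5.67×10⁻⁸·13.07) = 7.532×10⁹ K⁴.

T ≈ 295 K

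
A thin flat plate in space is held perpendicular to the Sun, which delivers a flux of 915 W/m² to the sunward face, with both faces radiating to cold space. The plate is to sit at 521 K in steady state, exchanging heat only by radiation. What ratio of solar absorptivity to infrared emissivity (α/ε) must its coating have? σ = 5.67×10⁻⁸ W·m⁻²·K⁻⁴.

Balance: αS·A = εσ·2A·T⁴ ⇒ α/ε = 2σT⁴/S.
α/ε = 2·5.67×10⁻⁸·(521)⁴/915 = 2·5.67×10⁻⁸·7.368×10¹⁰/915.

α/ε ≈ 9.13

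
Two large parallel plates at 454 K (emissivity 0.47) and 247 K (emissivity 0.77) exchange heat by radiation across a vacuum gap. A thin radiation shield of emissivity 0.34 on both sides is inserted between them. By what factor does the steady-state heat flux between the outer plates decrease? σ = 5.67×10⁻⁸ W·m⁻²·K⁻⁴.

Without shield: q₀ = σΔ(T⁴)/(1/ε₁+1/ε₂−1) with denominator 2.426.
With shield the two gaps are in series; the resistances add: (1/ε₁+1/ε_s−1)+(1/ε_s+1/ε₂−1) = 4.069+3.240 = 7.309.
Heat-flux ratio q₀/q = 7.309/2.426.

factor ≈ 3.01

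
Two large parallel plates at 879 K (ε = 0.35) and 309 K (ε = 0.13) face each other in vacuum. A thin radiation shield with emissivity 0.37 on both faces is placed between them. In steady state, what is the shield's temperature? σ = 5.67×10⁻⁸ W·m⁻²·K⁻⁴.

In steady state the net flux on the hot side equals that on the cold side.
σ(T₁⁴−T_s⁴)/D₁ = σ(T_s⁴−T₂⁴)/D₂, with D₁ = 1/ε₁+1/ε_s−1 = 4.560, D₂ = 1/ε_s+1/ε₂−1 = 9.395.
Solve for T_s⁴: T_s⁴ = (D₂·T₁⁴ + D₁·T₂⁴)/(D₁+D₂) = 4.049×10¹¹ K⁴.

T_s ≈ 798 K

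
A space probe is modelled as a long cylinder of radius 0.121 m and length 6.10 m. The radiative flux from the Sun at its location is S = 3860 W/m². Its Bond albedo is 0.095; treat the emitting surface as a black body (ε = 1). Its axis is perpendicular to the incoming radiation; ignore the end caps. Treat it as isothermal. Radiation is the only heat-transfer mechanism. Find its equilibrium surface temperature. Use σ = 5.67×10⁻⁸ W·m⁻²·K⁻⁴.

T ≈ 374 K

At equilibrium, absorbed power = emitted power.
Absorbing cross-section = 2rL = 1.476 m²; emitting surface = 2πrL = 4.638 m² (ratio π).
(1−a)S·A_cross = εσ·A_surf·T⁴  ⇒  T⁴ = (1−a)S/(πσ).
T⁴ = 0.905·3860/(π·5.67×10⁻⁸) = 1.961×10¹⁰ K⁴.
T = (1.961×10¹⁰)^(1/4).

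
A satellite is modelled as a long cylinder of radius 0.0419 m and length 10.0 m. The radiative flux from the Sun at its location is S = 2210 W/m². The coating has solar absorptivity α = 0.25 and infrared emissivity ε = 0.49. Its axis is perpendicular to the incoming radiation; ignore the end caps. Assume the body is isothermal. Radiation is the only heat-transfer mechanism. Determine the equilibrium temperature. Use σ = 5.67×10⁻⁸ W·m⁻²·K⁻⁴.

T ≈ 282 K

At equilibrium, absorbed power = emitted power.
Absorbing cross-section = 2rL = 0.8380 m²; emitting surface = 2πrL = 2.633 m² (ratio π).
αS·A_cross = εσ·A_surf·T⁴  ⇒  T⁴ = αS/(ε·πσ).
T⁴ = 0.250·2210/(0.49·π·5.67×10⁻⁸) = 6.330×10⁹ K⁴.
T = (6.330×10⁹)^(1/4).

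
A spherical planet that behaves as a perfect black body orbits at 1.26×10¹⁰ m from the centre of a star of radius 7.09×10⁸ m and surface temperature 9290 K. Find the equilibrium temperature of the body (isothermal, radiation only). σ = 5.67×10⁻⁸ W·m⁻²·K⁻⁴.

T ≈ 1560 K

The star's surface emits σT_*⁴; at distance d the flux is S = σT_*⁴(R_*/d)².
S = 5.67×10⁻⁸·(9290)⁴·(7.09×10⁸/1.26×10¹⁰)² = 1.337×10⁶ W/m².
For an isothermal sphere T⁴ = (1−a)S/(4σ) = 5.896×10¹² K⁴.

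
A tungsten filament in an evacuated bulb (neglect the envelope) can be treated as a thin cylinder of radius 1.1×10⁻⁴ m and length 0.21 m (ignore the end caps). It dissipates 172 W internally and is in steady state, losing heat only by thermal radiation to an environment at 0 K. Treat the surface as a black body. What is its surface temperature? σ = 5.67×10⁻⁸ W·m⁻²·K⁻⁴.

Steady state: internal power = radiated power, P = εσA T⁴.
Radiating area A = 2πrL = 1.451×10⁻⁴ m².
T⁴ = P/(εσA) = 172/(1.0·5.67×10⁻⁸·1.451×10⁻⁴) = 2.090×10¹³ K⁴.
T = (2.090×10¹³)^(1/4).

T ≈ 2140 K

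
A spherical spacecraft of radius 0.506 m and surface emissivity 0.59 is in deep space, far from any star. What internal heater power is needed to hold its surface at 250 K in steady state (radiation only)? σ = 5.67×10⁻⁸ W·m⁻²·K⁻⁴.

P = εσ·4πr²·T⁴.
4πr² = 3.217 m²; T⁴ = 3.906×10⁹ K⁴.
P = 0.59·5.67×10⁻⁸·3.217·3.906×10⁹.

P ≈ 420 W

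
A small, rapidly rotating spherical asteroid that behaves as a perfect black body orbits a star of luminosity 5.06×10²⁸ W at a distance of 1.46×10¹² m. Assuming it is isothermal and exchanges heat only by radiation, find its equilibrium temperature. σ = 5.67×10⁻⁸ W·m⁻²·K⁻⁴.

T ≈ 302 K

First find the stellar flux at distance d: S = L/(4πd²) = 5.06×10²⁸/(4π·(1.46×10¹²)²) = 1889 W/m².
For an isothermal sphere, absorbed (1−a)S·πr² = emitted σ·4πr²·T⁴, so T⁴ = (1−a)S/(4σ).
T⁴ = 1.00·1889/(4·5.67×10⁻⁸) = 8.329×10⁹ K⁴.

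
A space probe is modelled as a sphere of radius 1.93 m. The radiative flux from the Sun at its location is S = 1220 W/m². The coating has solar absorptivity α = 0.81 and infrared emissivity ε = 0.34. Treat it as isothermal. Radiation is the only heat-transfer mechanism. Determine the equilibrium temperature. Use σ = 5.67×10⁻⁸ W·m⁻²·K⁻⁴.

At equilibrium, absorbed power = emitted power.
Absorbing cross-section = πr² = 11.70 m²; emitting surface = 4πr² = 46.81 m² (ratio 4).
αS·A_cross = εσ·A_surf·T⁴  ⇒  T⁴ = αS/(ε·4σ).
T⁴ = 0.810·1220/(0.34·4·5.67×10⁻⁸) = 1.282×10¹⁰ K⁴.
T = (1.282×10¹⁰)^(1/4).

T ≈ 336 K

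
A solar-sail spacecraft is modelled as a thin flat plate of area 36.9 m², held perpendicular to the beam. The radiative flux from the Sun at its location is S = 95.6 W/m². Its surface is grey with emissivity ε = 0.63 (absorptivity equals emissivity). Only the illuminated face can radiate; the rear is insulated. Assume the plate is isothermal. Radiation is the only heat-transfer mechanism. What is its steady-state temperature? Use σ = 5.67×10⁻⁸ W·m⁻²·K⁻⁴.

T ≈ 203 K

At equilibrium, absorbed power = emitted power.
Absorbing cross-section = A = 36.90 m²; emitting surface = A = 36.90 m² (ratio 1).
εS·A_cross = εσ·A_surf·T⁴  ⇒  T⁴ = S/(1σ)   (ε cancels).
T⁴ = 95.6/(1·5.67×10⁻⁸) = 1.686×10⁹ K⁴.
T = (1.686×10⁹)^(1/4).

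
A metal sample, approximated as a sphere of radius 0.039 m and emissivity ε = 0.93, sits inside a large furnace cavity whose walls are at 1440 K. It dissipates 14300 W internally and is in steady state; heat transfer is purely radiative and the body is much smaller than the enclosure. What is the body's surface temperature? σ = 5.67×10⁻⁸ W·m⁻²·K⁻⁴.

For a small grey body in a large enclosure, net radiated power = εσA(T⁴ − T_w⁴).
Steady state: P = εσA(T⁴ − T_w⁴) with A = 4πr² = 0.01911 m².
T⁴ = P/(εσA) + T_w⁴ = 14300/(0.93·5.67×10⁻⁸·0.01911) + (1440)⁴
    = 1.419×10¹³ + 4.300×10¹² = 1.849×10¹³ K⁴.

T ≈ 2070 K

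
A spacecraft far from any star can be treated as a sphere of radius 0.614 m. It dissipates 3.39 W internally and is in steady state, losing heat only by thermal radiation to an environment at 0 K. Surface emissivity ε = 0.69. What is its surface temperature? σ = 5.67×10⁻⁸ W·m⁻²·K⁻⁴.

Steady state: internal power = radiated power, P = εσA T⁴.
Radiating area A = 4πr² = 4.737 m².
T⁴ = P/(εσA) = 3.39/(0.69·5.67×10⁻⁸·4.737) = 1.829×10⁷ K⁴.
T = (1.829×10⁷)^(1/4).

T ≈ 65.4 K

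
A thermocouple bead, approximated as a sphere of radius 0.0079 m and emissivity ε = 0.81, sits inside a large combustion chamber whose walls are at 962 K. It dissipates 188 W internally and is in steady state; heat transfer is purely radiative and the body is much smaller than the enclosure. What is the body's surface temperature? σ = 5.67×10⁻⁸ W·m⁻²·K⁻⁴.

T ≈ 1570 K

For a small grey body in a large enclosure, net radiated power = εσA(T⁴ − T_w⁴).
Steady state: P = εσA(T⁴ − T_w⁴) with A = 4πr² = 7.843×10⁻⁴ m².
T⁴ = P/(εσA) + T_w⁴ = 188/(0.81·5.67×10⁻⁸·7.843×10⁻⁴) + (962)⁴
    = 5.219×10¹² + 8.564×10¹¹ = 6.076×10¹² K⁴.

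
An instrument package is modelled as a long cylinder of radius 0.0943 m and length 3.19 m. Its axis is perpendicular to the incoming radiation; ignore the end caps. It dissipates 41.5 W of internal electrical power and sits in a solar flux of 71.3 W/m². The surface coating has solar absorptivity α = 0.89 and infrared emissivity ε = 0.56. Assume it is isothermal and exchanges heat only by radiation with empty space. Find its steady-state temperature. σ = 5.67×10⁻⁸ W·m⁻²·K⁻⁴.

At steady state, absorbed solar power + internal power = radiated power.
Absorbed: α·S·A_cross = 0.89·71.3·0.6016 = 38.18 W (cross-section 2rL).
Total input = 38.18 + 41.5 = 79.68 W.
Radiated: εσ·A_surf·T⁴ with A_surf = 2πrL = 1.890 m².
T⁴ = 79.68/(0.56·5.67×10⁻⁸·1.890) = 1.328×10⁹ K⁴.

T ≈ 191 K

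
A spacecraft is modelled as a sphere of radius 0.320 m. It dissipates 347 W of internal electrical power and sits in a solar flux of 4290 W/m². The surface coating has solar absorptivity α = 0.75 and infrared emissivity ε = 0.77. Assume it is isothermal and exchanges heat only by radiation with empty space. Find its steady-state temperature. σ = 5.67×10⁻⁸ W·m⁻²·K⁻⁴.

T ≈ 396 K

At steady state, absorbed solar power + internal power = radiated power.
Absorbed: α·S·A_cross = 0.75·4290·0.3217 = 1035 W (cross-section πr²).
Total input = 1035 + 347 = 1382 W.
Radiated: εσ·A_surf·T⁴ with A_surf = 4πr² = 1.287 m².
T⁴ = 1382/(0.77·5.67×10⁻⁸·1.287) = 2.460×10¹⁰ K⁴.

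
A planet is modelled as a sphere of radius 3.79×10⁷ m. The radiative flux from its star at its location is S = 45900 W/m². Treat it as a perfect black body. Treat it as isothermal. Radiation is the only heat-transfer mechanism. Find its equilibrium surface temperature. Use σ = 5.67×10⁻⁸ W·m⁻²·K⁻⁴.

T ≈ 671 K

At equilibrium, absorbed power = emitted power.
Absorbing cross-section = πr² = 4.513×10¹⁵ m²; emitting surface = 4πr² = 1.805×10¹⁶ m² (ratio 4).
S·A_cross = εσ·A_surf·T⁴  ⇒  T⁴ = S/(4σ).
T⁴ = 1.00·45900/(4·5.67×10⁻⁸) = 2.024×10¹¹ K⁴.
T = (2.024×10¹¹)^(1/4).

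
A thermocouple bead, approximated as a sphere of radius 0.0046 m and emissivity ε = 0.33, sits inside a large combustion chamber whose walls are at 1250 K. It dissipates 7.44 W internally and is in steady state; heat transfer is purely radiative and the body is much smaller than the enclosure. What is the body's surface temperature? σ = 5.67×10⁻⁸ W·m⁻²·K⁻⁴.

T ≈ 1410 K

For a small grey body in a large enclosure, net radiated power = εσA(T⁴ − T_w⁴).
Steady state: P = εσA(T⁴ − T_w⁴) with A = 4πr² = 2.659×10⁻⁴ m².
T⁴ = P/(εσA) + T_w⁴ = 7.44/(0.33·5.67×10⁻⁸·2.659×10⁻⁴) + (1250)⁴
    = 1.495×10¹² + 2.441×10¹² = 3.937×10¹² K⁴.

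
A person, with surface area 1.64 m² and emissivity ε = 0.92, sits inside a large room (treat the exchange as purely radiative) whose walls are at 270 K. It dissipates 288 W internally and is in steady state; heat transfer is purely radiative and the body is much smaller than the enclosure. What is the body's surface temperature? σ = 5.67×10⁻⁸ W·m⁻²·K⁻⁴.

For a small grey body in a large enclosure, net radiated power = εσA(T⁴ − T_w⁴).
Steady state: P = εσA(T⁴ − T_w⁴) with A = 1.64 m².
T⁴ = P/(εσA) + T_w⁴ = 288/(0.92·5.67×10⁻⁸·1.640) + (270)⁴
    = 3.366×10⁹ + 5.314×10⁹ = 8.681×10⁹ K⁴.

T ≈ 305 K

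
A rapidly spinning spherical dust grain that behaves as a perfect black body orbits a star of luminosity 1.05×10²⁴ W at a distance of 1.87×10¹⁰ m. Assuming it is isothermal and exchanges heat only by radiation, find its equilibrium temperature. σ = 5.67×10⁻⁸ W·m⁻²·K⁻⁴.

First find the stellar flux at distance d: S = L/(4πd²) = 1.05×10²⁴/(4π·(1.87×10¹⁰)²) = 238.9 W/m².
For an isothermal sphere, absorbed (1−a)S·πr² = emitted σ·4πr²·T⁴, so T⁴ = (1−a)S/(4σ).
T⁴ = 1.00·238.9/(4·5.67×10⁻⁸) = 1.054×10⁹ K⁴.

T ≈ 180 K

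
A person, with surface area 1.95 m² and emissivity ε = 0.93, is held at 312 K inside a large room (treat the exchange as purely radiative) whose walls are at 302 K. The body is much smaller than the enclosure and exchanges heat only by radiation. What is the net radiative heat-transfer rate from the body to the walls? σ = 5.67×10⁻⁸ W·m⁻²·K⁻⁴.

For a small grey body in a large enclosure: P_net = εσA(T_body⁴ − T_wall⁴).
A = 1.95 m²; T_body⁴ − T_wall⁴ = 9.476×10⁹ − 8.318×10⁹ = 1.158×10⁹ K⁴.
|P_net| = 0.93·5.67×10⁻⁸·1.950·1.158×10⁹.

P_net ≈ 119 W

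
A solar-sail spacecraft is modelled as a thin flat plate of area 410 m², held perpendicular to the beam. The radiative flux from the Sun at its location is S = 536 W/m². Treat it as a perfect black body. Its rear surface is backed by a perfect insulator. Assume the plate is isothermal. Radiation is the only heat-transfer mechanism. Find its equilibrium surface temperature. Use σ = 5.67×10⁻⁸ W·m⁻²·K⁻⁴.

T ≈ 312 K

At equilibrium, absorbed power = emitted power.
Absorbing cross-section = A = 410.0 m²; emitting surface = A = 410.0 m² (ratio 1).
S·A_cross = εσ·A_surf·T⁴  ⇒  T⁴ = S/(1σ).
T⁴ = 1.00·536/(1·5.67×10⁻⁸) = 9.453×10⁹ K⁴.
T = (9.453×10⁹)^(1/4).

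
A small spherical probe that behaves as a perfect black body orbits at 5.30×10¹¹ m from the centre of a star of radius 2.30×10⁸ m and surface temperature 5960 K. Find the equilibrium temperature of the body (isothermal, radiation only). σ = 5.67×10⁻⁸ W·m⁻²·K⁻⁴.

T ≈ 87.8 K

The star's surface emits σT_*⁴; at distance d the flux is S = σT_*⁴(R_*/d)².
S = 5.67×10⁻⁸·(5960)⁴·(2.30×10⁸/5.30×10¹¹)² = 13.47 W/m².
For an isothermal sphere T⁴ = (1−a)S/(4σ) = 5.941×10⁷ K⁴.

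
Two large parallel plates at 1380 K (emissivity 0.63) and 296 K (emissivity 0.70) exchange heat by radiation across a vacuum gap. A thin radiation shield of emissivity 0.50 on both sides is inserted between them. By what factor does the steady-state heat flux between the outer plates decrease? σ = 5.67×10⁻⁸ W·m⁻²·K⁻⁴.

factor ≈ 2.49

Without shield: q₀ = σΔ(T⁴)/(1/ε₁+1/ε₂−1) with denominator 2.016.
With shield the two gaps are in series; the resistances add: (1/ε₁+1/ε_s−1)+(1/ε_s+1/ε₂−1) = 2.587+2.429 = 5.016.
Heat-flux ratio q₀/q = 5.016/2.016.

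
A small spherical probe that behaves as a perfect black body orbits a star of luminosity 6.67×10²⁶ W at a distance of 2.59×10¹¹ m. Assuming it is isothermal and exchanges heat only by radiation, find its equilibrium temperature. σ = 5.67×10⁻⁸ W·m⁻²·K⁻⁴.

First find the stellar flux at distance d: S = L/(4πd²) = 6.67×10²⁶/(4π·(2.59×10¹¹)²) = 791.3 W/m².
For an isothermal sphere, absorbed (1−a)S·πr² = emitted σ·4πr²·T⁴, so T⁴ = (1−a)S/(4σ).
T⁴ = 1.00·791.3/(4·5.67×10⁻⁸) = 3.489×10⁹ K⁴.

T ≈ 243 K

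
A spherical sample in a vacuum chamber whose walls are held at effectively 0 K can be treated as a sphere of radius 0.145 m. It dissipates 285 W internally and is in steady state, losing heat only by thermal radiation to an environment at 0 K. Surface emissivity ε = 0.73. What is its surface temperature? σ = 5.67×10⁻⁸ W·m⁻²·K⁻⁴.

T ≈ 402 K

Steady state: internal power = radiated power, P = εσA T⁴.
Radiating area A = 4πr² = 0.2642 m².
T⁴ = P/(εσA) = 285/(0.73·5.67×10⁻⁸·0.2642) = 2.606×10¹⁰ K⁴.
T = (2.606×10¹⁰)^(1/4).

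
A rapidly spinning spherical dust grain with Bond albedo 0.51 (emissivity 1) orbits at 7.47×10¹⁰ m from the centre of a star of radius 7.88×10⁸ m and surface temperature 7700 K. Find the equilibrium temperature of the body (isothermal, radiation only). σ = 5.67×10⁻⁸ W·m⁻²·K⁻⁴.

T ≈ 468 K

The star's surface emits σT_*⁴; at distance d the flux is S = σT_*⁴(R_*/d)².
S = 5.67×10⁻⁸·(7700)⁴·(7.88×10⁸/7.47×10¹⁰)² = 22180 W/m².
For an isothermal sphere T⁴ = (1−a)S/(4σ) = 4.792×10¹⁰ K⁴.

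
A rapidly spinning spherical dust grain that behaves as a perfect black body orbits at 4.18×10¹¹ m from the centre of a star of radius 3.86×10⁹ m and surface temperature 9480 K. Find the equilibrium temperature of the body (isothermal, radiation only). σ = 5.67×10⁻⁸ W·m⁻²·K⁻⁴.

T ≈ 644 K

The star's surface emits σT_*⁴; at distance d the flux is S = σT_*⁴(R_*/d)².
S = 5.67×10⁻⁸·(9480)⁴·(3.86×10⁹/4.18×10¹¹)² = 39050 W/m².
For an isothermal sphere T⁴ = (1−a)S/(4σ) = 1.722×10¹¹ K⁴.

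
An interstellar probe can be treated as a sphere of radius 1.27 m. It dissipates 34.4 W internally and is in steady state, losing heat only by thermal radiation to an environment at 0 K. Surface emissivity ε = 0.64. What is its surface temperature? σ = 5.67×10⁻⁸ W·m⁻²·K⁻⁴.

T ≈ 82.7 K

Steady state: internal power = radiated power, P = εσA T⁴.
Radiating area A = 4πr² = 20.27 m².
T⁴ = P/(εσA) = 34.4/(0.64·5.67×10⁻⁸·20.27) = 4.677×10⁷ K⁴.
T = (4.677×10⁷)^(1/4).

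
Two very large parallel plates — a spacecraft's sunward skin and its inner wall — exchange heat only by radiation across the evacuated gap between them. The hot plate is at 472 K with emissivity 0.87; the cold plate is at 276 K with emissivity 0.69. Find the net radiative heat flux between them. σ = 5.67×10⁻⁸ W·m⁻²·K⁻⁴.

q ≈ 1550 W/m²

For two infinite grey parallel plates, q = σ(T₁⁴ − T₂⁴)/(1/ε₁ + 1/ε₂ − 1).
T₁⁴ − T₂⁴ = 4.963×10¹⁰ − 5.803×10⁹ = 4.383×10¹⁰ K⁴.
1/ε₁ + 1/ε₂ − 1 = 1.149 + 1.449 − 1 = 1.599.
q = 5.67×10⁻⁸ × 4.383×10¹⁰ / 1.599.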